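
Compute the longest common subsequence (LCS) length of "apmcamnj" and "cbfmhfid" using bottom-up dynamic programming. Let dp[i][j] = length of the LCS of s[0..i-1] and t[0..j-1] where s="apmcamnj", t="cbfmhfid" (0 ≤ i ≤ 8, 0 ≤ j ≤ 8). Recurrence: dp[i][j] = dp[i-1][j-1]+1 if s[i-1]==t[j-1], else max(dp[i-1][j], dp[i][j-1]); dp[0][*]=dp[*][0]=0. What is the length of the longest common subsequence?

   ''  c  b  f  m  h  f  i  d
''  0  0  0  0  0  0  0  0  0
 a  0  0  0  0  0  0  0  0  0
 p  0  0  0  0  0  0  0  0  0
 m  0  0  0  0  1  1  1  1  1
 c  0  1  1  1  1  1  1  1  1
 a  0  1  1  1  1  1  1  1  1
 m  0  1  1  1  2  2  2  2  2
 n  0  1  1  1  2  2  2  2  2
 j  0  1  1  1  2  2  2  2  2

2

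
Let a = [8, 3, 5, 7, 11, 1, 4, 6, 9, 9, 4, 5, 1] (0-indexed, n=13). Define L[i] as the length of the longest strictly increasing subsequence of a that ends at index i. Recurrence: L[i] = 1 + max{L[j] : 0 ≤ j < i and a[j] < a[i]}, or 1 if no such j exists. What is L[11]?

3

   i    0    1    2    3    4    5    6    7    8    9   10   11   12
a[i]    8    3    5    7   11    1    4    6    9    9    4    5    1
L[i]    1    1    2    3    4    1    2    3    4    4    2    3    1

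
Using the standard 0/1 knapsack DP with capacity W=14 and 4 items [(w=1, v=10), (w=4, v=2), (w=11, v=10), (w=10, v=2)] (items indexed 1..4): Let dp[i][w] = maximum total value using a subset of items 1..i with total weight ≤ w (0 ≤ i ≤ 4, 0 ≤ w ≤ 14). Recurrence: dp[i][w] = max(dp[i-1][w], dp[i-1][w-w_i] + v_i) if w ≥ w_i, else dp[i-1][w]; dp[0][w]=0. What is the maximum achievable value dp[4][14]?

20

i\w   0   1   2   3   4   5   6   7   8   9  10  11  12  13  14
  0   0   0   0   0   0   0   0   0   0   0   0   0   0   0   0
  1   0  10  10  10  10  10  10  10  10  10  10  10  10  10  10
  2   0  10  10  10  10  12  12  12  12  12  12  12  12  12  12
  3   0  10  10  10  10  12  12  12  12  12  12  12  20  20  20
  4   0  10  10  10  10  12  12  12  12  12  12  12  20  20  20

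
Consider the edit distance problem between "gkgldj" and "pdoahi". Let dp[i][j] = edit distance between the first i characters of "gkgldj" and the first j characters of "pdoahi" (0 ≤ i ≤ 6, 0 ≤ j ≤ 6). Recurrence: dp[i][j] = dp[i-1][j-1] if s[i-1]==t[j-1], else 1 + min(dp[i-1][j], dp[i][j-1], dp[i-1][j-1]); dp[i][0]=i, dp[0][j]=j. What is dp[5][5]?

5

   ''  p  d  o  a  h  i
''  0  1  2  3  4  5  6
 g  1  1  2  3  4  5  6
 k  2  2  2  3  4  5  6
 g  3  3  3  3  4  5  6
 l  4  4  4  4  4  5  6
 d  5  5  4  5  5  5  6
 j  6  6  5  5  6  6  6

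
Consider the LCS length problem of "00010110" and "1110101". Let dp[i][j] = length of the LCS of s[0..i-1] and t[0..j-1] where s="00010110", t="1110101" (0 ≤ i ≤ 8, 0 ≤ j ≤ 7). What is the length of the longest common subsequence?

   ''  1  1  1  0  1  0  1
''  0  0  0  0  0  0  0  0
 0  0  0  0  0  1  1  1  1
 0  0  0  0  0  1  1  2  2
 0  0  0  0  0  1  1  2  2
 1  0  1  1  1  1  2  2  3
 0  0  1  1  1  2  2  3  3
 1  0  1  2  2  2  3  3  4
 1  0  1  2  3  3  3  3  4
 0  0  1  2  3  4  4  4  4

4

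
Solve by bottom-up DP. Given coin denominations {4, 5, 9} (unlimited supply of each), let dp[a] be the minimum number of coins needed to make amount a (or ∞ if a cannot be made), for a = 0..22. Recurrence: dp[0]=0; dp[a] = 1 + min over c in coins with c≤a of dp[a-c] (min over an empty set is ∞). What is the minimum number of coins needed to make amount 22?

 a  0  1  2  3  4  5  6  7  8  9 10 11 12 13 14 15 16 17 18 19 20 21 22
dp  0  -  -  -  1  1  -  -  2  1  2  -  3  2  2  3  4  3  2  3  4  4  3
(- denotes ∞ / unreachable)

3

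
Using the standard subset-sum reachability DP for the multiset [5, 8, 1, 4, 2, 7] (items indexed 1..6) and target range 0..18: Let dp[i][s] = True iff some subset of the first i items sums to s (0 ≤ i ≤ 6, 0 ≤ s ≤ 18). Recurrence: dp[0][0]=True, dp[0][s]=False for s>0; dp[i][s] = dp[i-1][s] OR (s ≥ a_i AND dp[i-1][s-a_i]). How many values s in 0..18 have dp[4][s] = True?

i\s   0   1   2   3   4   5   6   7   8   9  10  11  12  13  14  15  16  17  18
  0   T   F   F   F   F   F   F   F   F   F   F   F   F   F   F   F   F   F   F
  1   T   F   F   F   F   T   F   F   F   F   F   F   F   F   F   F   F   F   F
  2   T   F   F   F   F   T   F   F   T   F   F   F   F   T   F   F   F   F   F
  3   T   T   F   F   F   T   T   F   T   T   F   F   F   T   T   F   F   F   F
  4   T   T   F   F   T   T   T   F   T   T   T   F   T   T   T   F   F   T   T
  5   T   T   T   T   T   T   T   T   T   T   T   T   T   T   T   T   T   T   T
  6   T   T   T   T   T   T   T   T   T   T   T   T   T   T   T   T   T   T   T

13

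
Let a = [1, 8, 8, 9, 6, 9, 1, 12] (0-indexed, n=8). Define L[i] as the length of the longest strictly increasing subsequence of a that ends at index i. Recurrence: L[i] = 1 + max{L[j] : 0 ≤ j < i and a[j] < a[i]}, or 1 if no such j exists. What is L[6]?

1

   i    0    1    2    3    4    5    6    7
a[i]    1    8    8    9    6    9    1   12
L[i]    1    2    2    3    2    3    1    4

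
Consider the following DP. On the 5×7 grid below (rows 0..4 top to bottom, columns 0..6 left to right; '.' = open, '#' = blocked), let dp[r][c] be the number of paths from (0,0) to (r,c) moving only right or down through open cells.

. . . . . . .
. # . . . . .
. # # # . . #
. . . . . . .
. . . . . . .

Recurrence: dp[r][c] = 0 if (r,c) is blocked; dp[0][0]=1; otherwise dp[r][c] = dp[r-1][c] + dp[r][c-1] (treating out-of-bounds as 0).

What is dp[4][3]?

4

r\c   0   1   2   3   4   5   6
  0   1   1   1   1   1   1   1
  1   1   0   1   2   3   4   5
  2   1   0   0   0   3   7   0
  3   1   1   1   1   4  11  11
  4   1   2   3   4   8  19  30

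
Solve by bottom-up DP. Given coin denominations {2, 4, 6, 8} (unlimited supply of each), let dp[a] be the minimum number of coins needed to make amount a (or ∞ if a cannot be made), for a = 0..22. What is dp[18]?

3

 a  0  1  2  3  4  5  6  7  8  9 10 11 12 13 14 15 16 17 18 19 20 21 22
dp  0  -  1  -  1  -  1  -  1  -  2  -  2  -  2  -  2  -  3  -  3  -  3
(- denotes ∞ / unreachable)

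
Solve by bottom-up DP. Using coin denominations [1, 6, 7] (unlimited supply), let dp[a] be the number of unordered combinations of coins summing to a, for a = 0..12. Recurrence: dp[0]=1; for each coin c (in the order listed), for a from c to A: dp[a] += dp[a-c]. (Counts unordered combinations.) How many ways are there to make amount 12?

after  coin     0     1     2     3     4     5     6     7     8     9    10    11    12
          1     1     1     1     1     1     1     1     1     1     1     1     1     1
          6     1     1     1     1     1     1     2     2     2     2     2     2     3
          7     1     1     1     1     1     1     2     3     3     3     3     3     4

4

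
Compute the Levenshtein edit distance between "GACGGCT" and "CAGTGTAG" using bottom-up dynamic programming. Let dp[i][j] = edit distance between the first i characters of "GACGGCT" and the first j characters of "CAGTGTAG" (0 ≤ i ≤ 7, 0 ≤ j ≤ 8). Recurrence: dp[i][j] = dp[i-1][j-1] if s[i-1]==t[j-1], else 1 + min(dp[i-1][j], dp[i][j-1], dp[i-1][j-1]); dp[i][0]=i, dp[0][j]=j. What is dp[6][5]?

4

   ''  C  A  G  T  G  T  A  G
''  0  1  2  3  4  5  6  7  8
 G  1  1  2  2  3  4  5  6  7
 A  2  2  1  2  3  4  5  5  6
 C  3  2  2  2  3  4  5  6  6
 G  4  3  3  2  3  3  4  5  6
 G  5  4  4  3  3  3  4  5  5
 C  6  5  5  4  4  4  4  5  6
 T  7  6  6  5  4  5  4  5  6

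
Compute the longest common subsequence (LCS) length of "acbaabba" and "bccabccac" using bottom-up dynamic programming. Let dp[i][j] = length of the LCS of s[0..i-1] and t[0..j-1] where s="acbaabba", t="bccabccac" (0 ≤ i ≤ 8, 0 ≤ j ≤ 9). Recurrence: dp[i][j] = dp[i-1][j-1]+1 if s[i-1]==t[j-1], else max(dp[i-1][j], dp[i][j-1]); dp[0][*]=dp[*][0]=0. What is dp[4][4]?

   ''  b  c  c  a  b  c  c  a  c
''  0  0  0  0  0  0  0  0  0  0
 a  0  0  0  0  1  1  1  1  1  1
 c  0  0  1  1  1  1  2  2  2  2
 b  0  1  1  1  1  2  2  2  2  2
 a  0  1  1  1  2  2  2  2  3  3
 a  0  1  1  1  2  2  2  2  3  3
 b  0  1  1  1  2  3  3  3  3  3
 b  0  1  1  1  2  3  3  3  3  3
 a  0  1  1  1  2  3  3  3  4  4

2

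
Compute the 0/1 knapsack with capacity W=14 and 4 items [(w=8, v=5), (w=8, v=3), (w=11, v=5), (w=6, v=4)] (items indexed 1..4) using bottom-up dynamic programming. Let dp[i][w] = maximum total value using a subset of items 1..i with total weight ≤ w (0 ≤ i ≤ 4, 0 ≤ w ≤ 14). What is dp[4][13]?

i\w   0   1   2   3   4   5   6   7   8   9  10  11  12  13  14
  0   0   0   0   0   0   0   0   0   0   0   0   0   0   0   0
  1   0   0   0   0   0   0   0   0   5   5   5   5   5   5   5
  2   0   0   0   0   0   0   0   0   5   5   5   5   5   5   5
  3   0   0   0   0   0   0   0   0   5   5   5   5   5   5   5
  4   0   0   0   0   0   0   4   4   5   5   5   5   5   5   9

5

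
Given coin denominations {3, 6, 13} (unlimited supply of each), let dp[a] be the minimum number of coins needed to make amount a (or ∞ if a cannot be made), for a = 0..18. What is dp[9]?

2

 a  0  1  2  3  4  5  6  7  8  9 10 11 12 13 14 15 16 17 18
dp  0  -  -  1  -  -  1  -  -  2  -  -  2  1  -  3  2  -  3
(- denotes ∞ / unreachable)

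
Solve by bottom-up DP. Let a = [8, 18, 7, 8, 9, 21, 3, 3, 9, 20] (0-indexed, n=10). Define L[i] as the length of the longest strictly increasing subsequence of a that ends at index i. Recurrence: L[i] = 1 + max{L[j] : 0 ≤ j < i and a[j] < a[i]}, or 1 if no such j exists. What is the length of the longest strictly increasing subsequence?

4

   i    0    1    2    3    4    5    6    7    8    9
a[i]    8   18    7    8    9   21    3    3    9   20
L[i]    1    2    1    2    3    4    1    1    3    4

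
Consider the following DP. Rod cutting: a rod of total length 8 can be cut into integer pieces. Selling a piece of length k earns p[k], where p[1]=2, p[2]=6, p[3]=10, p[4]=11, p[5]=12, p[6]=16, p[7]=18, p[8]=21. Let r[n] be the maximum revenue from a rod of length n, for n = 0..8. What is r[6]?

20

   n    0    1    2    3    4    5    6    7    8
r[n]    0    2    6   10   12   16   20   22   26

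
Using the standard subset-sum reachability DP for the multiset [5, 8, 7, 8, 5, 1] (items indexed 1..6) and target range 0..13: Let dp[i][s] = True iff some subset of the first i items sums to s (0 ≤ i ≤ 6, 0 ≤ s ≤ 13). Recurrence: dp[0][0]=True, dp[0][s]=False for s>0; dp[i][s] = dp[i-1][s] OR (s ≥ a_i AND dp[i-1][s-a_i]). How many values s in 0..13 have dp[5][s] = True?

7

i\s   0   1   2   3   4   5   6   7   8   9  10  11  12  13
  0   T   F   F   F   F   F   F   F   F   F   F   F   F   F
  1   T   F   F   F   F   T   F   F   F   F   F   F   F   F
  2   T   F   F   F   F   T   F   F   T   F   F   F   F   T
  3   T   F   F   F   F   T   F   T   T   F   F   F   T   T
  4   T   F   F   F   F   T   F   T   T   F   F   F   T   T
  5   T   F   F   F   F   T   F   T   T   F   T   F   T   T
  6   T   T   F   F   F   T   T   T   T   T   T   T   T   T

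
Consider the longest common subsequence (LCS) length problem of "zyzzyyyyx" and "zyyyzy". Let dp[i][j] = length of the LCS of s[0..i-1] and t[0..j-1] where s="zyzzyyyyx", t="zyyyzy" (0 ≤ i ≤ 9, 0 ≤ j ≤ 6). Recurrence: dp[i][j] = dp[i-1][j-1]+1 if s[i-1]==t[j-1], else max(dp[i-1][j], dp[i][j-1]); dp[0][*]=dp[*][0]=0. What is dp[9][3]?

   ''  z  y  y  y  z  y
''  0  0  0  0  0  0  0
 z  0  1  1  1  1  1  1
 y  0  1  2  2  2  2  2
 z  0  1  2  2  2  3  3
 z  0  1  2  2  2  3  3
 y  0  1  2  3  3  3  4
 y  0  1  2  3  4  4  4
 y  0  1  2  3  4  4  5
 y  0  1  2  3  4  4  5
 x  0  1  2  3  4  4  5

3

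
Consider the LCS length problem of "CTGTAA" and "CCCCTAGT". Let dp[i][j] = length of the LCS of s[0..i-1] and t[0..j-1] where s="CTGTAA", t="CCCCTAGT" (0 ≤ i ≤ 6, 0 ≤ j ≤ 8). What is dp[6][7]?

3

   ''  C  C  C  C  T  A  G  T
''  0  0  0  0  0  0  0  0  0
 C  0  1  1  1  1  1  1  1  1
 T  0  1  1  1  1  2  2  2  2
 G  0  1  1  1  1  2  2  3  3
 T  0  1  1  1  1  2  2  3  4
 A  0  1  1  1  1  2  3  3  4
 A  0  1  1  1  1  2  3  3  4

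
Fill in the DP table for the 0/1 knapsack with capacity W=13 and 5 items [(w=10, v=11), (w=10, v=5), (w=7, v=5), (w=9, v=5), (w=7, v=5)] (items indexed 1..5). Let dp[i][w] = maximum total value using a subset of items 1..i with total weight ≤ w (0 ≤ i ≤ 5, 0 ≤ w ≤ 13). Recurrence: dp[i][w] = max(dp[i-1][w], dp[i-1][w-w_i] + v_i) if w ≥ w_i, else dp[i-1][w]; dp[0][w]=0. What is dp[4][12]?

i\w   0   1   2   3   4   5   6   7   8   9  10  11  12  13
  0   0   0   0   0   0   0   0   0   0   0   0   0   0   0
  1   0   0   0   0   0   0   0   0   0   0  11  11  11  11
  2   0   0   0   0   0   0   0   0   0   0  11  11  11  11
  3   0   0   0   0   0   0   0   5   5   5  11  11  11  11
  4   0   0   0   0   0   0   0   5   5   5  11  11  11  11
  5   0   0   0   0   0   0   0   5   5   5  11  11  11  11

11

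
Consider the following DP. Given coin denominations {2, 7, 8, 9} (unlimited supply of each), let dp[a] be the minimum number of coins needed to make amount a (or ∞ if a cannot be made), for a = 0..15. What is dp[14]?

2

 a  0  1  2  3  4  5  6  7  8  9 10 11 12 13 14 15
dp  0  -  1  -  2  -  3  1  1  1  2  2  3  3  2  2
(- denotes ∞ / unreachable)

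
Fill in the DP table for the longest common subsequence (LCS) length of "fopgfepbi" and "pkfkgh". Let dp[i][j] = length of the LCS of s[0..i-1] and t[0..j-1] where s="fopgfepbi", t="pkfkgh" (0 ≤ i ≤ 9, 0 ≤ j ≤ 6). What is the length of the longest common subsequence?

2

   ''  p  k  f  k  g  h
''  0  0  0  0  0  0  0
 f  0  0  0  1  1  1  1
 o  0  0  0  1  1  1  1
 p  0  1  1  1  1  1  1
 g  0  1  1  1  1  2  2
 f  0  1  1  2  2  2  2
 e  0  1  1  2  2  2  2
 p  0  1  1  2  2  2  2
 b  0  1  1  2  2  2  2
 i  0  1  1  2  2  2  2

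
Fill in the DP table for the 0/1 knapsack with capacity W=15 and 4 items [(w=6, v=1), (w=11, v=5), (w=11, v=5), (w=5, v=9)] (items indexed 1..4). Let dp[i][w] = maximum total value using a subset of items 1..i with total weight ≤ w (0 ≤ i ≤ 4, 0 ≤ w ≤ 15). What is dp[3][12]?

i\w   0   1   2   3   4   5   6   7   8   9  10  11  12  13  14  15
  0   0   0   0   0   0   0   0   0   0   0   0   0   0   0   0   0
  1   0   0   0   0   0   0   1   1   1   1   1   1   1   1   1   1
  2   0   0   0   0   0   0   1   1   1   1   1   5   5   5   5   5
  3   0   0   0   0   0   0   1   1   1   1   1   5   5   5   5   5
  4   0   0   0   0   0   9   9   9   9   9   9  10  10  10  10  10

5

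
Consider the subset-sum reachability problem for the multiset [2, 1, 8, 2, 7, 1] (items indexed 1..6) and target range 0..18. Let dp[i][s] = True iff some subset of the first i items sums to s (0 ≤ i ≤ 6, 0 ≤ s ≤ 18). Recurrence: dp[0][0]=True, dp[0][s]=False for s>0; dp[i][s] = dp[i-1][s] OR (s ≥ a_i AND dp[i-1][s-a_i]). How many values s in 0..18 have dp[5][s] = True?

17

i\s   0   1   2   3   4   5   6   7   8   9  10  11  12  13  14  15  16  17  18
  0   T   F   F   F   F   F   F   F   F   F   F   F   F   F   F   F   F   F   F
  1   T   F   T   F   F   F   F   F   F   F   F   F   F   F   F   F   F   F   F
  2   T   T   T   T   F   F   F   F   F   F   F   F   F   F   F   F   F   F   F
  3   T   T   T   T   F   F   F   F   T   T   T   T   F   F   F   F   F   F   F
  4   T   T   T   T   T   T   F   F   T   T   T   T   T   T   F   F   F   F   F
  5   T   T   T   T   T   T   F   T   T   T   T   T   T   T   F   T   T   T   T
  6   T   T   T   T   T   T   T   T   T   T   T   T   T   T   T   T   T   T   T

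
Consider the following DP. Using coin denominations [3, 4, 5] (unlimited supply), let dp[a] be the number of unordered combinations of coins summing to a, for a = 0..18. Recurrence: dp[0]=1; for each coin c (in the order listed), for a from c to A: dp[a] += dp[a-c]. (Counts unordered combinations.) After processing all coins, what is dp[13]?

3

after  coin     0     1     2     3     4     5     6     7     8     9    10    11    12    13    14    15    16    17    18
          3     1     0     0     1     0     0     1     0     0     1     0     0     1     0     0     1     0     0     1
          4     1     0     0     1     1     0     1     1     1     1     1     1     2     1     1     2     2     1     2
          5     1     0     0     1     1     1     1     1     2     2     2     2     3     3     3     4     4     4     5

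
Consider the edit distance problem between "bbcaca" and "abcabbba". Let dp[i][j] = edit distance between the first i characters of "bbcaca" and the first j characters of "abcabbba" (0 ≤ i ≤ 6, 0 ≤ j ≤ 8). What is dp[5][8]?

   ''  a  b  c  a  b  b  b  a
''  0  1  2  3  4  5  6  7  8
 b  1  1  1  2  3  4  5  6  7
 b  2  2  1  2  3  3  4  5  6
 c  3  3  2  1  2  3  4  5  6
 a  4  3  3  2  1  2  3  4  5
 c  5  4  4  3  2  2  3  4  5
 a  6  5  5  4  3  3  3  4  4

5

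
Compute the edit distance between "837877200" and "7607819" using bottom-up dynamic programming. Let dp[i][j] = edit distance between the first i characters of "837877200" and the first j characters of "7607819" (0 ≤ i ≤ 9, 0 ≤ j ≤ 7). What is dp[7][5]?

5

   ''  7  6  0  7  8  1  9
''  0  1  2  3  4  5  6  7
 8  1  1  2  3  4  4  5  6
 3  2  2  2  3  4  5  5  6
 7  3  2  3  3  3  4  5  6
 8  4  3  3  4  4  3  4  5
 7  5  4  4  4  4  4  4  5
 7  6  5  5  5  4  5  5  5
 2  7  6  6  6  5  5  6  6
 0  8  7  7  6  6  6  6  7
 0  9  8  8  7  7  7  7  7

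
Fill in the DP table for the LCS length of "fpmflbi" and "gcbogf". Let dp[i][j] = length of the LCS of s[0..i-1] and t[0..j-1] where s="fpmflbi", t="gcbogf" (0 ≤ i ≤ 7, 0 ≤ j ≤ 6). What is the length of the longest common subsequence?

1

   ''  g  c  b  o  g  f
''  0  0  0  0  0  0  0
 f  0  0  0  0  0  0  1
 p  0  0  0  0  0  0  1
 m  0  0  0  0  0  0  1
 f  0  0  0  0  0  0  1
 l  0  0  0  0  0  0  1
 b  0  0  0  1  1  1  1
 i  0  0  0  1  1  1  1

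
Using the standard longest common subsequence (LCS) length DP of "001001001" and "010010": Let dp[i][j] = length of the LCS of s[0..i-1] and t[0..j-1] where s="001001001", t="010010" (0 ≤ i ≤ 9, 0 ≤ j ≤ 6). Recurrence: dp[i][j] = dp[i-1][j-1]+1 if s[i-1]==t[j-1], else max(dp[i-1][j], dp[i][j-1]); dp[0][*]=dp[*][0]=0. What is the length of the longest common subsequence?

6

   ''  0  1  0  0  1  0
''  0  0  0  0  0  0  0
 0  0  1  1  1  1  1  1
 0  0  1  1  2  2  2  2
 1  0  1  2  2  2  3  3
 0  0  1  2  3  3  3  4
 0  0  1  2  3  4  4  4
 1  0  1  2  3  4  5  5
 0  0  1  2  3  4  5  6
 0  0  1  2  3  4  5  6
 1  0  1  2  3  4  5  6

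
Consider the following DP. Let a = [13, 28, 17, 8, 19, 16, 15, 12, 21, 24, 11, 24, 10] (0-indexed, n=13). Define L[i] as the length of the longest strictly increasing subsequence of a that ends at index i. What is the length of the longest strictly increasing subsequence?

5

   i    0    1    2    3    4    5    6    7    8    9   10   11   12
a[i]   13   28   17    8   19   16   15   12   21   24   11   24   10
L[i]    1    2    2    1    3    2    2    2    4    5    2    5    2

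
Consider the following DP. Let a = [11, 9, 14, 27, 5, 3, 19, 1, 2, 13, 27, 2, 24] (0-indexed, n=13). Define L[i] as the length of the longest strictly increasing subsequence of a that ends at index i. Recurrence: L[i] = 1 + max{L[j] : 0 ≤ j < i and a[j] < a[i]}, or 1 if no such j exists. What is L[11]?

   i    0    1    2    3    4    5    6    7    8    9   10   11   12
a[i]   11    9   14   27    5    3   19    1    2   13   27    2   24
L[i]    1    1    2    3    1    1    3    1    2    3    4    2    4

2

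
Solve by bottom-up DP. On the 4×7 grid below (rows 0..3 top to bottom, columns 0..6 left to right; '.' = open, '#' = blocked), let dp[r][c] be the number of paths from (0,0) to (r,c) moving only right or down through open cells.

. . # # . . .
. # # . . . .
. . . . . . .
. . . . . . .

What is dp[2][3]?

r\c   0   1   2   3   4   5   6
  0   1   1   0   0   0   0   0
  1   1   0   0   0   0   0   0
  2   1   1   1   1   1   1   1
  3   1   2   3   4   5   6   7

1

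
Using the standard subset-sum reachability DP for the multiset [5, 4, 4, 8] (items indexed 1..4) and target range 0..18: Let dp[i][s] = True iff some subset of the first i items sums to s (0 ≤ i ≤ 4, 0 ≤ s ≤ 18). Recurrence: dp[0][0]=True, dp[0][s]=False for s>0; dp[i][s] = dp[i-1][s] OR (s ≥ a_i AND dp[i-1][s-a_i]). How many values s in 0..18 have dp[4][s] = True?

i\s   0   1   2   3   4   5   6   7   8   9  10  11  12  13  14  15  16  17  18
  0   T   F   F   F   F   F   F   F   F   F   F   F   F   F   F   F   F   F   F
  1   T   F   F   F   F   T   F   F   F   F   F   F   F   F   F   F   F   F   F
  2   T   F   F   F   T   T   F   F   F   T   F   F   F   F   F   F   F   F   F
  3   T   F   F   F   T   T   F   F   T   T   F   F   F   T   F   F   F   F   F
  4   T   F   F   F   T   T   F   F   T   T   F   F   T   T   F   F   T   T   F

9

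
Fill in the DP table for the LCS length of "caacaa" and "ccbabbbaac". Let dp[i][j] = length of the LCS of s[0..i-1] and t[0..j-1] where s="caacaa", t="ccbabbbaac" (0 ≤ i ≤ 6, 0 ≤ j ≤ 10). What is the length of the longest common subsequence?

4

   ''  c  c  b  a  b  b  b  a  a  c
''  0  0  0  0  0  0  0  0  0  0  0
 c  0  1  1  1  1  1  1  1  1  1  1
 a  0  1  1  1  2  2  2  2  2  2  2
 a  0  1  1  1  2  2  2  2  3  3  3
 c  0  1  2  2  2  2  2  2  3  3  4
 a  0  1  2  2  3  3  3  3  3  4  4
 a  0  1  2  2  3  3  3  3  4  4  4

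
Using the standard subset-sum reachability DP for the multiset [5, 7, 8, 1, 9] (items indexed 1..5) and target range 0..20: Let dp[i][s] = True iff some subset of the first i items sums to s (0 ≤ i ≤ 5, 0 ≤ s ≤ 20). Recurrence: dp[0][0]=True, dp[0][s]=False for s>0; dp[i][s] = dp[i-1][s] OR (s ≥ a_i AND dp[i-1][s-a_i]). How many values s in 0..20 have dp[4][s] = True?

i\s   0   1   2   3   4   5   6   7   8   9  10  11  12  13  14  15  16  17  18  19  20
  0   T   F   F   F   F   F   F   F   F   F   F   F   F   F   F   F   F   F   F   F   F
  1   T   F   F   F   F   T   F   F   F   F   F   F   F   F   F   F   F   F   F   F   F
  2   T   F   F   F   F   T   F   T   F   F   F   F   T   F   F   F   F   F   F   F   F
  3   T   F   F   F   F   T   F   T   T   F   F   F   T   T   F   T   F   F   F   F   T
  4   T   T   F   F   F   T   T   T   T   T   F   F   T   T   T   T   T   F   F   F   T
  5   T   T   F   F   F   T   T   T   T   T   T   F   T   T   T   T   T   T   T   F   T

13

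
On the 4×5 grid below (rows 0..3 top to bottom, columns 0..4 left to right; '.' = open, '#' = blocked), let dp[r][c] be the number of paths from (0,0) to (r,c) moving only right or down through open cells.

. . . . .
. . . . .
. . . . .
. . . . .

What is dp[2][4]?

15

r\c   0   1   2   3   4
  0   1   1   1   1   1
  1   1   2   3   4   5
  2   1   3   6  10  15
  3   1   4  10  20  35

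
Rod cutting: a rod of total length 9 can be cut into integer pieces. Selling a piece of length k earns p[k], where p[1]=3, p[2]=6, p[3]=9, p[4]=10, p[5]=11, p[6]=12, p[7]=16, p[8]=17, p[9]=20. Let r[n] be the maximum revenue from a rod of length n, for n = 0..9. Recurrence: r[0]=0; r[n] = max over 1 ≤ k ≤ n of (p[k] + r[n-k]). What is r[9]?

   n    0    1    2    3    4    5    6    7    8    9
r[n]    0    3    6    9   12   15   18   21   24   27

27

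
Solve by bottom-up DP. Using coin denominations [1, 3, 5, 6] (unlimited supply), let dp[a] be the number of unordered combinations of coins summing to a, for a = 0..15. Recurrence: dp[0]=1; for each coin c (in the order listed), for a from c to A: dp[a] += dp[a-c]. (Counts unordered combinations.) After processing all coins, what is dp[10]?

after  coin     0     1     2     3     4     5     6     7     8     9    10    11    12    13    14    15
          1     1     1     1     1     1     1     1     1     1     1     1     1     1     1     1     1
          3     1     1     1     2     2     2     3     3     3     4     4     4     5     5     5     6
          5     1     1     1     2     2     3     4     4     5     6     7     8     9    10    11    13
          6     1     1     1     2     2     3     5     5     6     8     9    11    14    15    17    21

9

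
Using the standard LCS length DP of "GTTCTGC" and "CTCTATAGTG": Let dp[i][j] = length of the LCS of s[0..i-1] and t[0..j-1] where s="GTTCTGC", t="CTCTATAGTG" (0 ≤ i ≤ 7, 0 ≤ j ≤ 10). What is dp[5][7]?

   ''  C  T  C  T  A  T  A  G  T  G
''  0  0  0  0  0  0  0  0  0  0  0
 G  0  0  0  0  0  0  0  0  1  1  1
 T  0  0  1  1  1  1  1  1  1  2  2
 T  0  0  1  1  2  2  2  2  2  2  2
 C  0  1  1  2  2  2  2  2  2  2  2
 T  0  1  2  2  3  3  3  3  3  3  3
 G  0  1  2  2  3  3  3  3  4  4  4
 C  0  1  2  3  3  3  3  3  4  4  4

3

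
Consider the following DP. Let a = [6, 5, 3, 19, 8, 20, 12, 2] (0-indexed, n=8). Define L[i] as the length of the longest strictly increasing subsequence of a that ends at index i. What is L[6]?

   i    0    1    2    3    4    5    6    7
a[i]    6    5    3   19    8   20   12    2
L[i]    1    1    1    2    2    3    3    1

3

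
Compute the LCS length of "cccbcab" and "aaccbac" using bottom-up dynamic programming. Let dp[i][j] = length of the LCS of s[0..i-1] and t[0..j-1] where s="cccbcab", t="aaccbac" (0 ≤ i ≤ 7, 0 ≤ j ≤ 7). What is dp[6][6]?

   ''  a  a  c  c  b  a  c
''  0  0  0  0  0  0  0  0
 c  0  0  0  1  1  1  1  1
 c  0  0  0  1  2  2  2  2
 c  0  0  0  1  2  2  2  3
 b  0  0  0  1  2  3  3  3
 c  0  0  0  1  2  3  3  4
 a  0  1  1  1  2  3  4  4
 b  0  1  1  1  2  3  4  4

4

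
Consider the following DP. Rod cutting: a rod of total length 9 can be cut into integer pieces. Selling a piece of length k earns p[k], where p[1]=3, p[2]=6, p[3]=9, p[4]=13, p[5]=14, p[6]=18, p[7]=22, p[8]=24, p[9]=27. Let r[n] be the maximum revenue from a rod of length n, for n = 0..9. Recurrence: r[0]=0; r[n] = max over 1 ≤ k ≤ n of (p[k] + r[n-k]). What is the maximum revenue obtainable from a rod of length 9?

   n    0    1    2    3    4    5    6    7    8    9
r[n]    0    3    6    9   13   16   19   22   26   29

29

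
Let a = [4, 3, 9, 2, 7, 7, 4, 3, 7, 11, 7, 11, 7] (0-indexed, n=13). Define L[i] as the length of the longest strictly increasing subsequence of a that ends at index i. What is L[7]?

2

   i    0    1    2    3    4    5    6    7    8    9   10   11   12
a[i]    4    3    9    2    7    7    4    3    7   11    7   11    7
L[i]    1    1    2    1    2    2    2    2    3    4    3    4    3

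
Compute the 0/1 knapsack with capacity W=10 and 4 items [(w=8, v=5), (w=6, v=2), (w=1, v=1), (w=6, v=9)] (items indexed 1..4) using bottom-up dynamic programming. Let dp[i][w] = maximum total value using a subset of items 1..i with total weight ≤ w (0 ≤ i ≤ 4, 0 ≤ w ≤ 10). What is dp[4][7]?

10

i\w   0   1   2   3   4   5   6   7   8   9  10
  0   0   0   0   0   0   0   0   0   0   0   0
  1   0   0   0   0   0   0   0   0   5   5   5
  2   0   0   0   0   0   0   2   2   5   5   5
  3   0   1   1   1   1   1   2   3   5   6   6
  4   0   1   1   1   1   1   9  10  10  10  10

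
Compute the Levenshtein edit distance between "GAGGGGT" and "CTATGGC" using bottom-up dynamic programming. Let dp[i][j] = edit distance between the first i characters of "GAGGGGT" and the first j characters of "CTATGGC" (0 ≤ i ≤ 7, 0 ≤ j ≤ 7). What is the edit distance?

   ''  C  T  A  T  G  G  C
''  0  1  2  3  4  5  6  7
 G  1  1  2  3  4  4  5  6
 A  2  2  2  2  3  4  5  6
 G  3  3  3  3  3  3  4  5
 G  4  4  4  4  4  3  3  4
 G  5  5  5  5  5  4  3  4
 G  6  6  6  6  6  5  4  4
 T  7  7  6  7  6  6  5  5

5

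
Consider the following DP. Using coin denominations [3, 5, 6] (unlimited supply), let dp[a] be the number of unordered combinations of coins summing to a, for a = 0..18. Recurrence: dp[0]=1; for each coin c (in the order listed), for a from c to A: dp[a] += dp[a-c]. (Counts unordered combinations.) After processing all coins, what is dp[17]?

after  coin     0     1     2     3     4     5     6     7     8     9    10    11    12    13    14    15    16    17    18
          3     1     0     0     1     0     0     1     0     0     1     0     0     1     0     0     1     0     0     1
          5     1     0     0     1     0     1     1     0     1     1     1     1     1     1     1     2     1     1     2
          6     1     0     0     1     0     1     2     0     1     2     1     2     3     1     2     4     2     3     5

3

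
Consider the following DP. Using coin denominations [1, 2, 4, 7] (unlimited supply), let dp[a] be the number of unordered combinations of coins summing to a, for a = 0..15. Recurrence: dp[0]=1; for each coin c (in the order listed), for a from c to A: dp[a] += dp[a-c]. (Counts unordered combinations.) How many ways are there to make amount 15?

30

after  coin     0     1     2     3     4     5     6     7     8     9    10    11    12    13    14    15
          1     1     1     1     1     1     1     1     1     1     1     1     1     1     1     1     1
          2     1     1     2     2     3     3     4     4     5     5     6     6     7     7     8     8
          4     1     1     2     2     4     4     6     6     9     9    12    12    16    16    20    20
          7     1     1     2     2     4     4     6     7    10    11    14    16    20    22    27    30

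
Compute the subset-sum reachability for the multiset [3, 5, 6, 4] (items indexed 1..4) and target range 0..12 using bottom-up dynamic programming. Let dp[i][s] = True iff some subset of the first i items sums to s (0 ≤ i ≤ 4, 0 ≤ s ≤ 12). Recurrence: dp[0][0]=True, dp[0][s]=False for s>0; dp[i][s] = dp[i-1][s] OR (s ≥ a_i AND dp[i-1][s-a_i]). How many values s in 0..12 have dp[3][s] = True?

i\s   0   1   2   3   4   5   6   7   8   9  10  11  12
  0   T   F   F   F   F   F   F   F   F   F   F   F   F
  1   T   F   F   T   F   F   F   F   F   F   F   F   F
  2   T   F   F   T   F   T   F   F   T   F   F   F   F
  3   T   F   F   T   F   T   T   F   T   T   F   T   F
  4   T   F   F   T   T   T   T   T   T   T   T   T   T

7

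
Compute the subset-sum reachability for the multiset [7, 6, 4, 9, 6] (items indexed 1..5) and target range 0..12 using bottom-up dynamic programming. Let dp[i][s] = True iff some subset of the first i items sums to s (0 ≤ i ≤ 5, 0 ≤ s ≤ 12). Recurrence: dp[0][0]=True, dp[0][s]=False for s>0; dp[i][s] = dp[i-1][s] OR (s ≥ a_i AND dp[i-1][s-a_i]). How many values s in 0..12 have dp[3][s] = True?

i\s   0   1   2   3   4   5   6   7   8   9  10  11  12
  0   T   F   F   F   F   F   F   F   F   F   F   F   F
  1   T   F   F   F   F   F   F   T   F   F   F   F   F
  2   T   F   F   F   F   F   T   T   F   F   F   F   F
  3   T   F   F   F   T   F   T   T   F   F   T   T   F
  4   T   F   F   F   T   F   T   T   F   T   T   T   F
  5   T   F   F   F   T   F   T   T   F   T   T   T   T

6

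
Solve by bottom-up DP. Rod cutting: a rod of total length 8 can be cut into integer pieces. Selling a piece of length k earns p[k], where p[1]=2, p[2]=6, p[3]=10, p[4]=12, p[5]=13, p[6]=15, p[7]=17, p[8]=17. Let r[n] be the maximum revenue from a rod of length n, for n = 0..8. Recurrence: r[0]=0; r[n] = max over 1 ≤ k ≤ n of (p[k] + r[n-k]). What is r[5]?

16

   n    0    1    2    3    4    5    6    7    8
r[n]    0    2    6   10   12   16   20   22   26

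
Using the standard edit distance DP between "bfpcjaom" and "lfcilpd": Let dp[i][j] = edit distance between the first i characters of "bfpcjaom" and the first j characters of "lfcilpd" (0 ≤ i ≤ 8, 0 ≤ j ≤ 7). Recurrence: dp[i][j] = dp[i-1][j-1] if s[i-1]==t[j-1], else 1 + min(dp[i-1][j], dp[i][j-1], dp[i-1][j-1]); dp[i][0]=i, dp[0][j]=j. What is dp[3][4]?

3

   ''  l  f  c  i  l  p  d
''  0  1  2  3  4  5  6  7
 b  1  1  2  3  4  5  6  7
 f  2  2  1  2  3  4  5  6
 p  3  3  2  2  3  4  4  5
 c  4  4  3  2  3  4  5  5
 j  5  5  4  3  3  4  5  6
 a  6  6  5  4  4  4  5  6
 o  7  7  6  5  5  5  5  6
 m  8  8  7  6  6  6  6  6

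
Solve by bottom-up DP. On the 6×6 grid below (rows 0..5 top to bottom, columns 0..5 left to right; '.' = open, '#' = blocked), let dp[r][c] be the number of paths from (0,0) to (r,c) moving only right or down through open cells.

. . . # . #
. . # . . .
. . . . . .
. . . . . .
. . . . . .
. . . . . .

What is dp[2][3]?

3

r\c   0   1   2   3   4   5
  0   1   1   1   0   0   0
  1   1   2   0   0   0   0
  2   1   3   3   3   3   3
  3   1   4   7  10  13  16
  4   1   5  12  22  35  51
  5   1   6  18  40  75 126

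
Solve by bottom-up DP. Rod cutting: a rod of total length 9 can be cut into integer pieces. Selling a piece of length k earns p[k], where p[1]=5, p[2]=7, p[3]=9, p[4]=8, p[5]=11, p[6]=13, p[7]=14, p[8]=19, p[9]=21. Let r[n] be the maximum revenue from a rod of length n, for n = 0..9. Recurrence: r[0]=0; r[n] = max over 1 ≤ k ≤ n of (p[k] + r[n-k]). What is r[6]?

30

   n    0    1    2    3    4    5    6    7    8    9
r[n]    0    5   10   15   20   25   30   35   40   45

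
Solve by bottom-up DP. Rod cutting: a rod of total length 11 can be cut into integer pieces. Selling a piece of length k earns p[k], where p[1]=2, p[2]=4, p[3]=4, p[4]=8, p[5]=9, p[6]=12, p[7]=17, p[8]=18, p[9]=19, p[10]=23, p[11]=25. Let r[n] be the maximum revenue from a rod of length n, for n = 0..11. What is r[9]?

21

   n    0    1    2    3    4    5    6    7    8    9   10   11
r[n]    0    2    4    6    8   10   12   17   19   21   23   25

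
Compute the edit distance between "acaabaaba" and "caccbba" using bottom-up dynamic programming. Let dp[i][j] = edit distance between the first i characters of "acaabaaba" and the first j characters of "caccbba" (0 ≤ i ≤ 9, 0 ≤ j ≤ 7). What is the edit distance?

   ''  c  a  c  c  b  b  a
''  0  1  2  3  4  5  6  7
 a  1  1  1  2  3  4  5  6
 c  2  1  2  1  2  3  4  5
 a  3  2  1  2  2  3  4  4
 a  4  3  2  2  3  3  4  4
 b  5  4  3  3  3  3  3  4
 a  6  5  4  4  4  4  4  3
 a  7  6  5  5  5  5  5  4
 b  8  7  6  6  6  5  5  5
 a  9  8  7  7  7  6  6  5

5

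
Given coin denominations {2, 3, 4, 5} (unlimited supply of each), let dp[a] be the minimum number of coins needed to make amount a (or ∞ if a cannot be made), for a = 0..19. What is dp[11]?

 a  0  1  2  3  4  5  6  7  8  9 10 11 12 13 14 15 16 17 18 19
dp  0  -  1  1  1  1  2  2  2  2  2  3  3  3  3  3  4  4  4  4
(- denotes ∞ / unreachable)

3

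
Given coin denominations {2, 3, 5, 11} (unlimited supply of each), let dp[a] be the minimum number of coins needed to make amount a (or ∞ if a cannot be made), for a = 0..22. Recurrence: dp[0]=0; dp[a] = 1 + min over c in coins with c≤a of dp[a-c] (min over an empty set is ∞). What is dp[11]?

1

 a  0  1  2  3  4  5  6  7  8  9 10 11 12 13 14 15 16 17 18 19 20 21 22
dp  0  -  1  1  2  1  2  2  2  3  2  1  3  2  2  3  2  3  3  3  4  3  2
(- denotes ∞ / unreachable)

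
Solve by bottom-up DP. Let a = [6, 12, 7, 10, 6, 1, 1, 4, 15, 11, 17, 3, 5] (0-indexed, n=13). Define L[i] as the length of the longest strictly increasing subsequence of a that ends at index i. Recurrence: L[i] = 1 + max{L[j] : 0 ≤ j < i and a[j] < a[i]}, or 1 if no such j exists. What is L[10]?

5

   i    0    1    2    3    4    5    6    7    8    9   10   11   12
a[i]    6   12    7   10    6    1    1    4   15   11   17    3    5
L[i]    1    2    2    3    1    1    1    2    4    4    5    2    3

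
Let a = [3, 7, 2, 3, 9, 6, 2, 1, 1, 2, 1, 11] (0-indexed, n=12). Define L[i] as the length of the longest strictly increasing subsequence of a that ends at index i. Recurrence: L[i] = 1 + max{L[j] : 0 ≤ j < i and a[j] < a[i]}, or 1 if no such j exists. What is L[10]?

   i    0    1    2    3    4    5    6    7    8    9   10   11
a[i]    3    7    2    3    9    6    2    1    1    2    1   11
L[i]    1    2    1    2    3    3    1    1    1    2    1    4

1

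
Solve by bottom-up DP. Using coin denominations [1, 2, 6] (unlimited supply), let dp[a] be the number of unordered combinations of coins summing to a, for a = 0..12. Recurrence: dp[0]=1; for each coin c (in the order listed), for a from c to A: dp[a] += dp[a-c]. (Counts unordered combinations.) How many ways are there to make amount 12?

12

after  coin     0     1     2     3     4     5     6     7     8     9    10    11    12
          1     1     1     1     1     1     1     1     1     1     1     1     1     1
          2     1     1     2     2     3     3     4     4     5     5     6     6     7
          6     1     1     2     2     3     3     5     5     7     7     9     9    12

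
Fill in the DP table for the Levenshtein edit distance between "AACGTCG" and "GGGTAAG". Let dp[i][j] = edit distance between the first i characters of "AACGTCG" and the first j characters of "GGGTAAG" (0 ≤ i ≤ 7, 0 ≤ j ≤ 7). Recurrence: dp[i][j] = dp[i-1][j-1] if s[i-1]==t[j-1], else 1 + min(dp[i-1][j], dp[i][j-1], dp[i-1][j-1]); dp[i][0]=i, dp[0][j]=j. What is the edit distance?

   ''  G  G  G  T  A  A  G
''  0  1  2  3  4  5  6  7
 A  1  1  2  3  4  4  5  6
 A  2  2  2  3  4  4  4  5
 C  3  3  3  3  4  5  5  5
 G  4  3  3  3  4  5  6  5
 T  5  4  4  4  3  4  5  6
 C  6  5  5  5  4  4  5  6
 G  7  6  5  5  5  5  5  5

5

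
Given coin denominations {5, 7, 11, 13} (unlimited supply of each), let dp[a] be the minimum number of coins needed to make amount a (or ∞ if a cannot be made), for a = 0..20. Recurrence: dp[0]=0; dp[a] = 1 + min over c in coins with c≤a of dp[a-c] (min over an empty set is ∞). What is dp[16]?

2

 a  0  1  2  3  4  5  6  7  8  9 10 11 12 13 14 15 16 17 18 19 20
dp  0  -  -  -  -  1  -  1  -  -  2  1  2  1  2  3  2  3  2  3  2
(- denotes ∞ / unreachable)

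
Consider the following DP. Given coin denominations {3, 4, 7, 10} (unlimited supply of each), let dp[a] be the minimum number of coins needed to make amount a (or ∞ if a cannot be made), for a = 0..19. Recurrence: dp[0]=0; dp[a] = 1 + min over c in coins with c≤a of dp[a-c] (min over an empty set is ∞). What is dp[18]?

 a  0  1  2  3  4  5  6  7  8  9 10 11 12 13 14 15 16 17 18 19
dp  0  -  -  1  1  -  2  1  2  3  1  2  3  2  2  3  3  2  3  4
(- denotes ∞ / unreachable)

3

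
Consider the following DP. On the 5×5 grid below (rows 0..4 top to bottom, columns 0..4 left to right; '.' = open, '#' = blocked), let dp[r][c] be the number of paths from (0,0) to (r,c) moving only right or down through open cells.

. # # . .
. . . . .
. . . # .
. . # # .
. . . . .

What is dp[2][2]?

3

r\c   0   1   2   3   4
  0   1   0   0   0   0
  1   1   1   1   1   1
  2   1   2   3   0   1
  3   1   3   0   0   1
  4   1   4   4   4   5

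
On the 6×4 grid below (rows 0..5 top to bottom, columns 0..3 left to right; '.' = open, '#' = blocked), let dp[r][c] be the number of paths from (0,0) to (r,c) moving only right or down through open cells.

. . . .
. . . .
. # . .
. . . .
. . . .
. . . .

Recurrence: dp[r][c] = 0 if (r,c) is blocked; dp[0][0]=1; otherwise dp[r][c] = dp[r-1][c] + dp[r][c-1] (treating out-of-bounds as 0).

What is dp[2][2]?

3

r\c   0   1   2   3
  0   1   1   1   1
  1   1   2   3   4
  2   1   0   3   7
  3   1   1   4  11
  4   1   2   6  17
  5   1   3   9  26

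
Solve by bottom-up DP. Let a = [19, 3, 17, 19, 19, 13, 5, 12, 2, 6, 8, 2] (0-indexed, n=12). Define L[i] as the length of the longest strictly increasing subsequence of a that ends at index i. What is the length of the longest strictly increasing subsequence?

   i    0    1    2    3    4    5    6    7    8    9   10   11
a[i]   19    3   17   19   19   13    5   12    2    6    8    2
L[i]    1    1    2    3    3    2    2    3    1    3    4    1

4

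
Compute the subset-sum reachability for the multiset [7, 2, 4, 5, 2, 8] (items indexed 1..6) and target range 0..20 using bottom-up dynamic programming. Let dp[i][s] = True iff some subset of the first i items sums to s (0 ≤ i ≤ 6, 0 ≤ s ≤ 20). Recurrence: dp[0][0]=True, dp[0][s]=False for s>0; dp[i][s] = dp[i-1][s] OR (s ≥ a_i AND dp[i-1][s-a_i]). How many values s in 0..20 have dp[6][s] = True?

19

i\s   0   1   2   3   4   5   6   7   8   9  10  11  12  13  14  15  16  17  18  19  20
  0   T   F   F   F   F   F   F   F   F   F   F   F   F   F   F   F   F   F   F   F   F
  1   T   F   F   F   F   F   F   T   F   F   F   F   F   F   F   F   F   F   F   F   F
  2   T   F   T   F   F   F   F   T   F   T   F   F   F   F   F   F   F   F   F   F   F
  3   T   F   T   F   T   F   T   T   F   T   F   T   F   T   F   F   F   F   F   F   F
  4   T   F   T   F   T   T   T   T   F   T   F   T   T   T   T   F   T   F   T   F   F
  5   T   F   T   F   T   T   T   T   T   T   F   T   T   T   T   T   T   F   T   F   T
  6   T   F   T   F   T   T   T   T   T   T   T   T   T   T   T   T   T   T   T   T   T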